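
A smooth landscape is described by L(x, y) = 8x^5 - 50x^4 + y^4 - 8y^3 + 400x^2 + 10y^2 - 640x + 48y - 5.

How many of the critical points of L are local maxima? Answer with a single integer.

2

L separates as a function of x plus a function of y, so ∇L=0 decouples.
∂L/∂x = 40(x - 4)(x - 2)(x - 1)(x + 2) = 0 at x ∈ {-2, 1, 2, 4}; ∂L/∂y = 4(y - 4)(y - 3)(y + 1) = 0 at y ∈ {-1, 3, 4}.
The Hessian is diagonal: diag(L_xx, L_yy). Second derivatives: L_xx(-2)=-2880, L_xx(1)=360, L_xx(2)=-320, L_xx(4)=1440; L_yy(-1)=80, L_yy(3)=-16, L_yy(4)=20.
Local maxima occur where both diagonal entries negative: (-2, 3), (2, 3). Count: 2.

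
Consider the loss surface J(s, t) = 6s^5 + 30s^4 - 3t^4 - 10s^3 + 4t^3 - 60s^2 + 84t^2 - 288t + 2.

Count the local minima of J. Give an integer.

J separates as a function of s plus a function of t, so ∇J=0 decouples.
∂J/∂s = 30s(s - 1)(s + 1)(s + 4) = 0 at s ∈ {-4, -1, 0, 1}; ∂J/∂t = -12(t - 3)(t - 2)(t + 4) = 0 at t ∈ {-4, 2, 3}.
The Hessian is diagonal: diag(J_ss, J_tt). Second derivatives: J_ss(-4)=-1800, J_ss(-1)=180, J_ss(0)=-120, J_ss(1)=300; J_tt(-4)=-504, J_tt(2)=72, J_tt(3)=-84.
Local minima occur where both diagonal entries positive: (-1, 2), (1, 2). Count: 2.

2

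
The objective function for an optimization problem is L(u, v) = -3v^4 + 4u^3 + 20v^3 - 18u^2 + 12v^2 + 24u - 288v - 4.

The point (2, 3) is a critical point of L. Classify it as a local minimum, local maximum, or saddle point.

The mixed partial ∂²L/∂u∂v is 0, so the Hessian at any point is diag(L_uu, L_vv) = diag(12(2u - 3), 12(-3v^2 + 10v + 2)).
At (2, 3): H = diag(12, 60).
Both eigenvalues are positive, so H is positive definite: a local minimum.

local minimum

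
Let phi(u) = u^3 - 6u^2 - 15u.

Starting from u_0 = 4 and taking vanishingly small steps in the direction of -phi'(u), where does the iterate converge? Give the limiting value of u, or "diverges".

phi'(u) = 3(u - 5)(u + 1), so phi'(4) = -15.
Gradient descent moves in the -phi' direction, i.e. u is increasing.
The nearest critical point in that direction is u = 5, where phi'' = 18 > 0 (a local minimum). The iterate converges there.

5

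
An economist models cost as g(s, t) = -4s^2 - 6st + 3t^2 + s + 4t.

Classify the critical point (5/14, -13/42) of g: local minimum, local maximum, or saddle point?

saddle point

The Hessian of g is constant: H = [[-8, -6], [-6, 6]].
det(H) = (-8)·6 − (-6)² = -84.
Since det(H) < 0, H is indefinite and the critical point is a saddle point.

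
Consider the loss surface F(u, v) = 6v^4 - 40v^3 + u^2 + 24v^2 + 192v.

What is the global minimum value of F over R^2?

F(u,v) separates as P(u) + Q(v), so its minimum is min P + min Q.
P'(u) = 2u vanishes at u ∈ {0}; Q'(v) = 24(v - 4)(v - 2)(v + 1) vanishes at v ∈ {-1, 2, 4}.
Local minima of P (where P''>0): P(0)=0. Local minima of Q: Q(-1)=-122, Q(4)=128.
So the global minimum of F is P(0) + Q(-1) = 0 − 122 = -122, attained at (0, -1).

-122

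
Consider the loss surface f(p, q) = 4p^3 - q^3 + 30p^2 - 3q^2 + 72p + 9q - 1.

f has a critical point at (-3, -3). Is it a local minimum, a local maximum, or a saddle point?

The mixed partial ∂²f/∂p∂q is 0, so the Hessian at any point is diag(f_pp, f_qq) = diag(12(2p + 5), -6(q + 1)).
At (-3, -3): H = diag(-12, 12).
The eigenvalues have opposite signs, so H is indefinite: a saddle point.

saddle point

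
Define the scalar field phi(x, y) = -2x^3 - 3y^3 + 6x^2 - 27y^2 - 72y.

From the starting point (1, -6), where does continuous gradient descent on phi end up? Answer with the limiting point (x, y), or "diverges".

(0, -4)

phi is separable, so gradient descent decouples: x follows -∂phi/∂x, y follows -∂phi/∂y.
∂phi/∂x = -6x(x - 2); at x=1 this is 6, so x decreases.
∂phi/∂y = -9(y + 2)(y + 4); at y=-6 this is -72, so y increases.
x converges to its nearest critical value 0 (a local min of the x-part); y converges to -4. The iterate converges to (0, -4).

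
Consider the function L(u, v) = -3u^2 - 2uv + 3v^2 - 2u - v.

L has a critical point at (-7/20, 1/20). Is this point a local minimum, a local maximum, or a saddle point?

The Hessian of L is constant: H = [[-6, -2], [-2, 6]].
det(H) = (-6)·6 − (-2)² = -40.
Since det(H) < 0, H is indefinite and the critical point is a saddle point.

saddle point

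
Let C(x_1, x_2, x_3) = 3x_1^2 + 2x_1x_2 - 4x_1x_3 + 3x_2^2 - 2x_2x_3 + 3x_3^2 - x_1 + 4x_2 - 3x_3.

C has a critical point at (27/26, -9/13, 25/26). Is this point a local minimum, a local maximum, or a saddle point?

local minimum

The Hessian is constant: H = [[6, 2, -4], [2, 6, -2], [-4, -2, 6]].
Leading principal minors: Δ₁ = 6, Δ₂ = 32, Δ₃ = 104.
All leading minors are positive, so H is positive definite: a local minimum.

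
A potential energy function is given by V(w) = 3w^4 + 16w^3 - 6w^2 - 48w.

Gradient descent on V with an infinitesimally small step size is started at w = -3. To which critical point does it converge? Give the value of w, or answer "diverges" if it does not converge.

-4

V'(w) = 12(w - 1)(w + 1)(w + 4), so V'(-3) = 96.
Gradient descent moves in the -V' direction, i.e. w is decreasing.
The nearest critical point in that direction is w = -4, where V'' = 180 > 0 (a local minimum). The iterate converges there.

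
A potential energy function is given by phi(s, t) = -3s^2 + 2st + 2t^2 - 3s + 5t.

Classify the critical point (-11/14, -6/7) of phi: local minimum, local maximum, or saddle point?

The Hessian of phi is constant: H = [[-6, 2], [2, 4]].
det(H) = (-6)·4 − 2² = -28.
Since det(H) < 0, H is indefinite and the critical point is a saddle point.

saddle point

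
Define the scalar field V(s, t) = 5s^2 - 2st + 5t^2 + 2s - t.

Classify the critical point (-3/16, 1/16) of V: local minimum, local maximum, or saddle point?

local minimum

The Hessian of V is constant: H = [[10, -2], [-2, 10]].
det(H) = 10·10 − (-2)² = 96.
det(H) > 0 and tr(H) = 20 > 0, so H is positive definite and the point is a local minimum.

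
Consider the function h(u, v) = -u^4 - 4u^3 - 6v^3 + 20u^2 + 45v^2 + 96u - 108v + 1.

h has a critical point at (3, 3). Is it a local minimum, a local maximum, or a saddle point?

local maximum

The mixed partial ∂²h/∂u∂v is 0, so the Hessian at any point is diag(h_uu, h_vv) = diag(4(-3u^2 - 6u + 10), 18(-2v + 5)).
At (3, 3): H = diag(-140, -18).
Both eigenvalues are negative, so H is negative definite: a local maximum.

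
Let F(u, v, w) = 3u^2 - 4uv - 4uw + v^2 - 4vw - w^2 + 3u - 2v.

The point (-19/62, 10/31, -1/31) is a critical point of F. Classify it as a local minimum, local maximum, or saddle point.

saddle point

The Hessian is constant: H = [[6, -4, -4], [-4, 2, -4], [-4, -4, -2]].
Leading principal minors: Δ₁ = 6, Δ₂ = -4, Δ₃ = -248.
The minors fit neither the all-positive nor the alternating-sign pattern, so H is indefinite: a saddle point.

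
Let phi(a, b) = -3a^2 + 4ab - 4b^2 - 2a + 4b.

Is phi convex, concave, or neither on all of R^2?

phi is quadratic, so its Hessian is the constant matrix H = [[-6, 4], [4, -8]].
det(H) = 32, tr(H) = -14.
det(H) > 0 and tr(H) < 0, so H is negative definite everywhere: concave.

concave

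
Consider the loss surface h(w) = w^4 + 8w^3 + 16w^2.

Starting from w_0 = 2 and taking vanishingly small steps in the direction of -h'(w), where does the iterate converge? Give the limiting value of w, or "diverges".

h'(w) = 4w(w + 2)(w + 4), so h'(2) = 192.
Gradient descent moves in the -h' direction, i.e. w is decreasing.
The nearest critical point in that direction is w = 0, where h'' = 32 > 0 (a local minimum). The iterate converges there.

0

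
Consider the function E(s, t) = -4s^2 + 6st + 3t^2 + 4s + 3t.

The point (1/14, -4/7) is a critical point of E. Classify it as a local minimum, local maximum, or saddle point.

The Hessian of E is constant: H = [[-8, 6], [6, 6]].
det(H) = (-8)·6 − 6² = -84.
Since det(H) < 0, H is indefinite and the critical point is a saddle point.

saddle point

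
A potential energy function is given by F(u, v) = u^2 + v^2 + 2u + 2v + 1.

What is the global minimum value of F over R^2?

F(u,v) separates as P(u) + Q(v) + 1, so its minimum is min P + min Q + 1.
P'(u) = 2u + 2 vanishes at u ∈ {-1}; Q'(v) = 2v + 2 vanishes at v ∈ {-1}.
Local minima of P (where P''>0): P(-1)=-1. Local minima of Q: Q(-1)=-1.
So the global minimum of F is P(-1) + Q(-1) + 1 = -1 − 1 + 1 = -1, attained at (-1, -1).

-1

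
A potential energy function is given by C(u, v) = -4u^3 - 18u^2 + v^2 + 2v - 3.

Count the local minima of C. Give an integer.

1

C separates as a function of u plus a function of v, so ∇C=0 decouples.
∂C/∂u = -12u(u + 3) = 0 at u ∈ {-3, 0}; ∂C/∂v = 2(v + 1) = 0 at v ∈ {-1}.
The Hessian is diagonal: diag(C_uu, C_vv). Second derivatives: C_uu(-3)=36, C_uu(0)=-36; C_vv(-1)=2.
Local minima occur where both diagonal entries positive: (-3, -1). Count: 1.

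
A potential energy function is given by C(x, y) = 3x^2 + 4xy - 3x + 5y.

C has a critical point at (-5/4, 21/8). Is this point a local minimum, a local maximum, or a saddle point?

The Hessian of C is constant: H = [[6, 4], [4, 0]].
det(H) = 6·0 − 4² = -16.
Since det(H) < 0, H is indefinite and the critical point is a saddle point.

saddle point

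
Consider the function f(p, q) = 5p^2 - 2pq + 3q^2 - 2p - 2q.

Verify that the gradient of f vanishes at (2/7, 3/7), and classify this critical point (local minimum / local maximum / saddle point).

local minimum

∇f = (10p - 2q - 2, -2p + 6q - 2); substituting (2/7, 3/7) gives ∇f = (0, 0), so (2/7, 3/7) is indeed a critical point.
The Hessian of f is constant: H = [[10, -2], [-2, 6]].
det(H) = 10·6 − (-2)² = 56.
det(H) > 0 and tr(H) = 16 > 0, so H is positive definite and the point is a local minimum.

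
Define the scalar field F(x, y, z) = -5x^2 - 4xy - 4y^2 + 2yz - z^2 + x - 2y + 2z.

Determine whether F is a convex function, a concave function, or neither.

concave

F is quadratic, so its Hessian is the constant matrix H = [[-10, -4, 0], [-4, -8, 2], [0, 2, -2]].
Leading principal minors: -10, 64, -88.
Signs alternate −, +, − ⇒ H ≺ 0 ⇒ concave.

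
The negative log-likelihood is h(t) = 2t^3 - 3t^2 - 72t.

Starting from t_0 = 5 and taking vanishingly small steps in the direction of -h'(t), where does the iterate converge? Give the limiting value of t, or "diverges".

h'(t) = 6(t - 4)(t + 3), so h'(5) = 48.
Gradient descent moves in the -h' direction, i.e. t is decreasing.
The nearest critical point in that direction is t = 4, where h'' = 42 > 0 (a local minimum). The iterate converges there.

4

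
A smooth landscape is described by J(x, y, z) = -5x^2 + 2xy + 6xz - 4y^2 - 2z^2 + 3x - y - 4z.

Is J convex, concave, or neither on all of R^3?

J is quadratic, so its Hessian is the constant matrix H = [[-10, 2, 6], [2, -8, 0], [6, 0, -4]].
Leading principal minors: -10, 76, -16.
Signs alternate −, +, − ⇒ H ≺ 0 ⇒ concave.

concave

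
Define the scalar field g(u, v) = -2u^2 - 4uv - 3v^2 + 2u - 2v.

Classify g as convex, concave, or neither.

g is quadratic, so its Hessian is the constant matrix H = [[-4, -4], [-4, -6]].
det(H) = 8, tr(H) = -10.
det(H) > 0 and tr(H) < 0, so H is negative definite everywhere: concave.

concave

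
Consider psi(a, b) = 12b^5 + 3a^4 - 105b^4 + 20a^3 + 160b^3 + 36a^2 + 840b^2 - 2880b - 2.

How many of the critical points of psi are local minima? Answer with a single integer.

4

psi separates as a function of a plus a function of b, so ∇psi=0 decouples.
∂psi/∂a = 12a(a + 2)(a + 3) = 0 at a ∈ {-3, -2, 0}; ∂psi/∂b = 60(b - 4)(b - 3)(b - 2)(b + 2) = 0 at b ∈ {-2, 2, 3, 4}.
The Hessian is diagonal: diag(psi_aa, psi_bb). Second derivatives: psi_aa(-3)=36, psi_aa(-2)=-24, psi_aa(0)=72; psi_bb(-2)=-7200, psi_bb(2)=480, psi_bb(3)=-300, psi_bb(4)=720.
Local minima occur where both diagonal entries positive: (-3, 2), (-3, 4), (0, 2), (0, 4). Count: 4.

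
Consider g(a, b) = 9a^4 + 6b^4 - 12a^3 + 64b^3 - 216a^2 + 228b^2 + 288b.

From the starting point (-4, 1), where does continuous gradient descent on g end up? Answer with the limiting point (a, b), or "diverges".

(-3, -1)

g is separable, so gradient descent decouples: a follows -∂g/∂a, b follows -∂g/∂b.
∂g/∂a = 36a(a - 4)(a + 3); at a=-4 this is -1152, so a increases.
∂g/∂b = 24(b + 1)(b + 3)(b + 4); at b=1 this is 960, so b decreases.
a converges to its nearest critical value -3 (a local min of the a-part); b converges to -1. The iterate converges to (-3, -1).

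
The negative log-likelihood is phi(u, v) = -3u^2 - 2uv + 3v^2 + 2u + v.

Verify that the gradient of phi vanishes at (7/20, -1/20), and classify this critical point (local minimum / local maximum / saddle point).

∇phi = (-6u - 2v + 2, -2u + 6v + 1); substituting (7/20, -1/20) gives ∇phi = (0, 0), so (7/20, -1/20) is indeed a critical point.
The Hessian of phi is constant: H = [[-6, -2], [-2, 6]].
det(H) = (-6)·6 − (-2)² = -40.
Since det(H) < 0, H is indefinite and the critical point is a saddle point.

saddle point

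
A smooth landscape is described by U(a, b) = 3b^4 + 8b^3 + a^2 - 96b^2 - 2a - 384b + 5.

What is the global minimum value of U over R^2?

U(a,b) separates as P(a) + Q(b) + 5, so its minimum is min P + min Q + 5.
P'(a) = 2a - 2 vanishes at a ∈ {1}; Q'(b) = 12(b - 4)(b + 2)(b + 4) vanishes at b ∈ {-4, -2, 4}.
Local minima of P (where P''>0): P(1)=-1. Local minima of Q: Q(-4)=256, Q(4)=-1792.
So the global minimum of U is P(1) + Q(4) + 5 = -1 − 1792 + 5 = -1788, attained at (1, 4).

-1788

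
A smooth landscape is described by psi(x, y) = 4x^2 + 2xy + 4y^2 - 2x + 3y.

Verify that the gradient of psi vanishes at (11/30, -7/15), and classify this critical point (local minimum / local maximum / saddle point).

∇psi = (8x + 2y - 2, 2x + 8y + 3); substituting (11/30, -7/15) gives ∇psi = (0, 0), so (11/30, -7/15) is indeed a critical point.
The Hessian of psi is constant: H = [[8, 2], [2, 8]].
det(H) = 8·8 − 2² = 60.
det(H) > 0 and tr(H) = 16 > 0, so H is positive definite and the point is a local minimum.

local minimum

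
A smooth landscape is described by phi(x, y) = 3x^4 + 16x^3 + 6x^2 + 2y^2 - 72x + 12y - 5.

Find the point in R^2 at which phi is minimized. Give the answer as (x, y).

(1, -3)

phi(x,y) separates as P(x) + Q(y) − 5, so its minimum is min P + min Q − 5.
P'(x) = 12(x - 1)(x + 2)(x + 3) vanishes at x ∈ {-3, -2, 1}; Q'(y) = 4y + 12 vanishes at y ∈ {-3}.
Local minima of P (where P''>0): P(-3)=81, P(1)=-47. Local minima of Q: Q(-3)=-18.
So the global minimum of phi is P(1) + Q(-3) − 5 = -47 − 18 − 5 = -70, attained at (1, -3).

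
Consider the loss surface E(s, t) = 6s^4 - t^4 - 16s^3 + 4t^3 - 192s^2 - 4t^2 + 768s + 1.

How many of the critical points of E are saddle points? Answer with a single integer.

5

E separates as a function of s plus a function of t, so ∇E=0 decouples.
∂E/∂s = 24(s - 4)(s - 2)(s + 4) = 0 at s ∈ {-4, 2, 4}; ∂E/∂t = -4t(t - 2)(t - 1) = 0 at t ∈ {0, 1, 2}.
The Hessian is diagonal: diag(E_ss, E_tt). Second derivatives: E_ss(-4)=1152, E_ss(2)=-288, E_ss(4)=384; E_tt(0)=-8, E_tt(1)=4, E_tt(2)=-8.
Saddle points occur where the two diagonal entries have opposite signs: (-4, 0), (-4, 2), (2, 1), (4, 0), (4, 2). Count: 5.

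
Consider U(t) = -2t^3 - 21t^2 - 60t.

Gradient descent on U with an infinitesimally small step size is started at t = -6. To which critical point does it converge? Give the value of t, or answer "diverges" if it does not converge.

-5

U'(t) = -6(t + 2)(t + 5), so U'(-6) = -24.
Gradient descent moves in the -U' direction, i.e. t is increasing.
The nearest critical point in that direction is t = -5, where U'' = 18 > 0 (a local minimum). The iterate converges there.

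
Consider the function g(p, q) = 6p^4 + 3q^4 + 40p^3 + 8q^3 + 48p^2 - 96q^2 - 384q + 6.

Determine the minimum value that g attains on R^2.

-2042

g(p,q) separates as A(p) + B(q) + 6, so its minimum is min A + min B + 6.
A'(p) = 24p(p + 1)(p + 4) vanishes at p ∈ {-4, -1, 0}; B'(q) = 12(q - 4)(q + 2)(q + 4) vanishes at q ∈ {-4, -2, 4}.
Local minima of A (where A''>0): A(-4)=-256, A(0)=0. Local minima of B: B(-4)=256, B(4)=-1792.
So the global minimum of g is A(-4) + B(4) + 6 = -256 − 1792 + 6 = -2042, attained at (-4, 4).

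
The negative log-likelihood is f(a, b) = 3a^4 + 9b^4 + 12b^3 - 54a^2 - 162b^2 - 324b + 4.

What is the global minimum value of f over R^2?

-1616

f(a,b) separates as P(a) + Q(b) + 4, so its minimum is min P + min Q + 4.
P'(a) = 12a(a - 3)(a + 3) vanishes at a ∈ {-3, 0, 3}; Q'(b) = 36(b - 3)(b + 1)(b + 3) vanishes at b ∈ {-3, -1, 3}.
Local minima of P (where P''>0): P(-3)=-243, P(3)=-243. Local minima of Q: Q(-3)=-81, Q(3)=-1377.
So the global minimum of f is P(-3) + Q(3) + 4 = -243 − 1377 + 4 = -1616, attained at (-3, 3).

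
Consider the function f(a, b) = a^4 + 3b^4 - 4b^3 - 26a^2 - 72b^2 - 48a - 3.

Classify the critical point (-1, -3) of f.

The mixed partial ∂²f/∂a∂b is 0, so the Hessian at any point is diag(f_aa, f_bb) = diag(4(3a^2 - 13), 12(3b^2 - 2b - 12)).
At (-1, -3): H = diag(-40, 252).
The eigenvalues have opposite signs, so H is indefinite: a saddle point.

saddle point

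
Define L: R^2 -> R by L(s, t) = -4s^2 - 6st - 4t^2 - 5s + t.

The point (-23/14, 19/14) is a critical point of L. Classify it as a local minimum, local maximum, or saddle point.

The Hessian of L is constant: H = [[-8, -6], [-6, -8]].
det(H) = (-8)·(-8) − (-6)² = 28.
det(H) > 0 and tr(H) = -16 < 0, so H is negative definite and the point is a local maximum.

local maximum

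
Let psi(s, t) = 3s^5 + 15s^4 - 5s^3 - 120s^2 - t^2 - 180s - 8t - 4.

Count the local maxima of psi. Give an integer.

psi separates as a function of s plus a function of t, so ∇psi=0 decouples.
∂psi/∂s = 15(s - 2)(s + 1)(s + 2)(s + 3) = 0 at s ∈ {-3, -2, -1, 2}; ∂psi/∂t = -2(t + 4) = 0 at t ∈ {-4}.
The Hessian is diagonal: diag(psi_ss, psi_tt). Second derivatives: psi_ss(-3)=-150, psi_ss(-2)=60, psi_ss(-1)=-90, psi_ss(2)=900; psi_tt(-4)=-2.
Local maxima occur where both diagonal entries negative: (-3, -4), (-1, -4). Count: 2.

2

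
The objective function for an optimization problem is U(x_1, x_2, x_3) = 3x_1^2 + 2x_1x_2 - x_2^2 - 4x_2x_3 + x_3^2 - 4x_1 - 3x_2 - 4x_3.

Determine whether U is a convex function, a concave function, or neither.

neither

U is quadratic, so its Hessian is the constant matrix H = [[6, 2, 0], [2, -2, -4], [0, -4, 2]].
Leading principal minors: 6, -16, -128.
Neither pattern holds ⇒ H is indefinite ⇒ neither convex nor concave.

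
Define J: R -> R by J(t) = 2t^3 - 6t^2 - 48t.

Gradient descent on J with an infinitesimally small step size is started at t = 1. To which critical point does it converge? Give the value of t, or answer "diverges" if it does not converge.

4

J'(t) = 6(t - 4)(t + 2), so J'(1) = -54.
Gradient descent moves in the -J' direction, i.e. t is increasing.
The nearest critical point in that direction is t = 4, where J'' = 36 > 0 (a local minimum). The iterate converges there.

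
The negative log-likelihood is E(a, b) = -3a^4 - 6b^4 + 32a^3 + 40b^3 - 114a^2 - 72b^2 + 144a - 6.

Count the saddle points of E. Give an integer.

4

E separates as a function of a plus a function of b, so ∇E=0 decouples.
∂E/∂a = -12(a - 4)(a - 3)(a - 1) = 0 at a ∈ {1, 3, 4}; ∂E/∂b = -24b(b - 3)(b - 2) = 0 at b ∈ {0, 2, 3}.
The Hessian is diagonal: diag(E_aa, E_bb). Second derivatives: E_aa(1)=-72, E_aa(3)=24, E_aa(4)=-36; E_bb(0)=-144, E_bb(2)=48, E_bb(3)=-72.
Saddle points occur where the two diagonal entries have opposite signs: (1, 2), (3, 0), (3, 3), (4, 2). Count: 4.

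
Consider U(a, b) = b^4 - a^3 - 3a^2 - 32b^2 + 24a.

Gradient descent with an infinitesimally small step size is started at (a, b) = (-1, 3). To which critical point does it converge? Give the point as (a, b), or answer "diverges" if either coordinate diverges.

(-4, 4)

U is separable, so gradient descent decouples: a follows -∂U/∂a, b follows -∂U/∂b.
∂U/∂a = -3(a - 2)(a + 4); at a=-1 this is 27, so a decreases.
∂U/∂b = 4b(b - 4)(b + 4); at b=3 this is -84, so b increases.
a converges to its nearest critical value -4 (a local min of the a-part); b converges to 4. The iterate converges to (-4, 4).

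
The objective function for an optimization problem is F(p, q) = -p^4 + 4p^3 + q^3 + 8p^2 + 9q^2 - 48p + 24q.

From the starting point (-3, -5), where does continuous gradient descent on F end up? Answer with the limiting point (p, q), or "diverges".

diverges

F is separable, so gradient descent decouples: p follows -∂F/∂p, q follows -∂F/∂q.
∂F/∂p = -4(p - 3)(p - 2)(p + 2); at p=-3 this is 120, so p decreases.
∂F/∂q = 3(q + 2)(q + 4); at q=-5 this is 9, so q decreases.
The p-coordinate has no critical point in that direction and runs off to infinity.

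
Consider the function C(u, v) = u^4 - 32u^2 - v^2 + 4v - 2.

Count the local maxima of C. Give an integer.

C separates as a function of u plus a function of v, so ∇C=0 decouples.
∂C/∂u = 4u(u - 4)(u + 4) = 0 at u ∈ {-4, 0, 4}; ∂C/∂v = -2(v - 2) = 0 at v ∈ {2}.
The Hessian is diagonal: diag(C_uu, C_vv). Second derivatives: C_uu(-4)=128, C_uu(0)=-64, C_uu(4)=128; C_vv(2)=-2.
Local maxima occur where both diagonal entries negative: (0, 2). Count: 1.

1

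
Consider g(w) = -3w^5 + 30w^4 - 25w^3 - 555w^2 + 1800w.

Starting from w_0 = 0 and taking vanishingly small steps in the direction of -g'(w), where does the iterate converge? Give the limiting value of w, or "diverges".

g'(w) = -15(w - 5)(w - 4)(w - 2)(w + 3), so g'(0) = 1800.
Gradient descent moves in the -g' direction, i.e. w is decreasing.
The nearest critical point in that direction is w = -3, where g'' = 4200 > 0 (a local minimum). The iterate converges there.

-3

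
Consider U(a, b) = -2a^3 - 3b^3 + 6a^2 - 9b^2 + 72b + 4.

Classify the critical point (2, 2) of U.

local maximum

The mixed partial ∂²U/∂a∂b is 0, so the Hessian at any point is diag(U_aa, U_bb) = diag(12(-a + 1), -18(b + 1)).
At (2, 2): H = diag(-12, -54).
Both eigenvalues are negative, so H is negative definite: a local maximum.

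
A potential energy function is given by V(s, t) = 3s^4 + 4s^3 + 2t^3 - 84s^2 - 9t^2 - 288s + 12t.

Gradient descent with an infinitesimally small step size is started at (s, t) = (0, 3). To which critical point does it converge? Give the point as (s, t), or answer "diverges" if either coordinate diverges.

(4, 2)

V is separable, so gradient descent decouples: s follows -∂V/∂s, t follows -∂V/∂t.
∂V/∂s = 12(s - 4)(s + 2)(s + 3); at s=0 this is -288, so s increases.
∂V/∂t = 6(t - 2)(t - 1); at t=3 this is 12, so t decreases.
s converges to its nearest critical value 4 (a local min of the s-part); t converges to 2. The iterate converges to (4, 2).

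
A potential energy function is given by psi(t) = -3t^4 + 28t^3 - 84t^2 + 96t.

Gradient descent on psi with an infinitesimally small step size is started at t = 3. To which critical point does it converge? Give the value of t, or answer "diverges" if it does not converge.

2

psi'(t) = -12(t - 4)(t - 2)(t - 1), so psi'(3) = 24.
Gradient descent moves in the -psi' direction, i.e. t is decreasing.
The nearest critical point in that direction is t = 2, where psi'' = 24 > 0 (a local minimum). The iterate converges there.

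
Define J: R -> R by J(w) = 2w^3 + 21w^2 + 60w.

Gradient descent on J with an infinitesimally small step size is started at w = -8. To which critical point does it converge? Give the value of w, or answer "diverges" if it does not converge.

J'(w) = 6(w + 2)(w + 5), so J'(-8) = 108.
Gradient descent moves in the -J' direction, i.e. w is decreasing.
There is no critical point below w=-8, and J' keeps the same sign, so the iterate runs off to −∞.

diverges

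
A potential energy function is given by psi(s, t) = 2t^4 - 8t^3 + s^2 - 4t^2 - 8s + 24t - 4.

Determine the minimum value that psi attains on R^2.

-38

psi(s,t) separates as P(s) + Q(t) − 4, so its minimum is min P + min Q − 4.
P'(s) = 2s - 8 vanishes at s ∈ {4}; Q'(t) = 8(t - 3)(t - 1)(t + 1) vanishes at t ∈ {-1, 1, 3}.
Local minima of P (where P''>0): P(4)=-16. Local minima of Q: Q(-1)=-18, Q(3)=-18.
So the global minimum of psi is P(4) + Q(-1) − 4 = -16 − 18 − 4 = -38, attained at (4, -1).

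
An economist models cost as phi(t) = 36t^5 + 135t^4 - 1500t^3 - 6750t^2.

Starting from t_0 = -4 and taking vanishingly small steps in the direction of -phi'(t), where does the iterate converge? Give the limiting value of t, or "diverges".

-3

phi'(t) = 180t(t - 5)(t + 3)(t + 5), so phi'(-4) = -6480.
Gradient descent moves in the -phi' direction, i.e. t is increasing.
The nearest critical point in that direction is t = -3, where phi'' = 8640 > 0 (a local minimum). The iterate converges there.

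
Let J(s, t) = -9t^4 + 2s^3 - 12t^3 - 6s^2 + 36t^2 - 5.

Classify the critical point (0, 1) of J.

local maximum

The mixed partial ∂²J/∂s∂t is 0, so the Hessian at any point is diag(J_ss, J_tt) = diag(12(s - 1), 36(-3t^2 - 2t + 2)).
At (0, 1): H = diag(-12, -108).
Both eigenvalues are negative, so H is negative definite: a local maximum.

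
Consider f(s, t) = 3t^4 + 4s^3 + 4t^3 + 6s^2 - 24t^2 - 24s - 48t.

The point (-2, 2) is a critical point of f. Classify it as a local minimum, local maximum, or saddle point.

saddle point

The mixed partial ∂²f/∂s∂t is 0, so the Hessian at any point is diag(f_ss, f_tt) = diag(12(2s + 1), 12(3t^2 + 2t - 4)).
At (-2, 2): H = diag(-36, 144).
The eigenvalues have opposite signs, so H is indefinite: a saddle point.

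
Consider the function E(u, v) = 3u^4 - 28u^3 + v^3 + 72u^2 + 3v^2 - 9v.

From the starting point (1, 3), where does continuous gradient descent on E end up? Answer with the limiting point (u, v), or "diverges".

E is separable, so gradient descent decouples: u follows -∂E/∂u, v follows -∂E/∂v.
∂E/∂u = 12u(u - 4)(u - 3); at u=1 this is 72, so u decreases.
∂E/∂v = 3(v - 1)(v + 3); at v=3 this is 36, so v decreases.
u converges to its nearest critical value 0 (a local min of the u-part); v converges to 1. The iterate converges to (0, 1).

(0, 1)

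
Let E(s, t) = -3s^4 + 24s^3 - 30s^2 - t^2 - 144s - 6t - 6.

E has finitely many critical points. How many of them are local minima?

0

E separates as a function of s plus a function of t, so ∇E=0 decouples.
∂E/∂s = -12(s - 4)(s - 3)(s + 1) = 0 at s ∈ {-1, 3, 4}; ∂E/∂t = -2(t + 3) = 0 at t ∈ {-3}.
The Hessian is diagonal: diag(E_ss, E_tt). Second derivatives: E_ss(-1)=-240, E_ss(3)=48, E_ss(4)=-60; E_tt(-3)=-2.
Local minima occur where both diagonal entries positive: none. Count: 0.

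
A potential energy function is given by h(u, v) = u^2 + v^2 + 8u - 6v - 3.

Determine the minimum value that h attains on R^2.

-28

h(u,v) separates as P(u) + Q(v) − 3, so its minimum is min P + min Q − 3.
P'(u) = 2u + 8 vanishes at u ∈ {-4}; Q'(v) = 2v - 6 vanishes at v ∈ {3}.
Local minima of P (where P''>0): P(-4)=-16. Local minima of Q: Q(3)=-9.
So the global minimum of h is P(-4) + Q(3) − 3 = -16 − 9 − 3 = -28, attained at (-4, 3).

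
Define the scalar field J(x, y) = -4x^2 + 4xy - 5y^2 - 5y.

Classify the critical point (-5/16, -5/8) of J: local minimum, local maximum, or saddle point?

The Hessian of J is constant: H = [[-8, 4], [4, -10]].
det(H) = (-8)·(-10) − 4² = 64.
det(H) > 0 and tr(H) = -18 < 0, so H is negative definite and the point is a local maximum.

local maximum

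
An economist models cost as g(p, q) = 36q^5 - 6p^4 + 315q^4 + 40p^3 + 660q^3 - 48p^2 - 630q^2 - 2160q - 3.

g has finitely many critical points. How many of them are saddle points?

6

g separates as a function of p plus a function of q, so ∇g=0 decouples.
∂g/∂p = -24p(p - 4)(p - 1) = 0 at p ∈ {0, 1, 4}; ∂g/∂q = 180(q - 1)(q + 1)(q + 3)(q + 4) = 0 at q ∈ {-4, -3, -1, 1}.
The Hessian is diagonal: diag(g_pp, g_qq). Second derivatives: g_pp(0)=-96, g_pp(1)=72, g_pp(4)=-288; g_qq(-4)=-2700, g_qq(-3)=1440, g_qq(-1)=-2160, g_qq(1)=7200.
Saddle points occur where the two diagonal entries have opposite signs: (0, -3), (0, 1), (1, -4), (1, -1), (4, -3), (4, 1). Count: 6.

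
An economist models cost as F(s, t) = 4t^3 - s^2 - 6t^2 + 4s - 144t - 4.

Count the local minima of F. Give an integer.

0

F separates as a function of s plus a function of t, so ∇F=0 decouples.
∂F/∂s = -2(s - 2) = 0 at s ∈ {2}; ∂F/∂t = 12(t - 4)(t + 3) = 0 at t ∈ {-3, 4}.
The Hessian is diagonal: diag(F_ss, F_tt). Second derivatives: F_ss(2)=-2; F_tt(-3)=-84, F_tt(4)=84.
Local minima occur where both diagonal entries positive: none. Count: 0.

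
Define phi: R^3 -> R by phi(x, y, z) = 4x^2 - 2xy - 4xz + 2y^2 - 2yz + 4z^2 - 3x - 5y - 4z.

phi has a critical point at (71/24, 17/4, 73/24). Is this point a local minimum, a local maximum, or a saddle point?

local minimum

The Hessian is constant: H = [[8, -2, -4], [-2, 4, -2], [-4, -2, 8]].
Leading principal minors: Δ₁ = 8, Δ₂ = 28, Δ₃ = 96.
All leading minors are positive, so H is positive definite: a local minimum.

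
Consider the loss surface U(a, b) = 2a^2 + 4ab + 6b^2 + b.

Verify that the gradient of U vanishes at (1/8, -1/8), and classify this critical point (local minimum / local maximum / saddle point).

local minimum

∇U = (4a + 4b, 4a + 12b + 1); substituting (1/8, -1/8) gives ∇U = (0, 0), so (1/8, -1/8) is indeed a critical point.
The Hessian of U is constant: H = [[4, 4], [4, 12]].
det(H) = 4·12 − 4² = 32.
det(H) > 0 and tr(H) = 16 > 0, so H is positive definite and the point is a local minimum.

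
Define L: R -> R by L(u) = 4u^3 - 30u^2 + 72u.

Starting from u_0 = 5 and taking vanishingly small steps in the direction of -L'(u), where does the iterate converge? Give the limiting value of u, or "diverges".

3

L'(u) = 12(u - 3)(u - 2), so L'(5) = 72.
Gradient descent moves in the -L' direction, i.e. u is decreasing.
The nearest critical point in that direction is u = 3, where L'' = 12 > 0 (a local minimum). The iterate converges there.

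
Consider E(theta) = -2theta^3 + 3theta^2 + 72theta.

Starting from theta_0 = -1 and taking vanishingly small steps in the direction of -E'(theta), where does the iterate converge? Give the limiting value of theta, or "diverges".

E'(theta) = -6(theta - 4)(theta + 3), so E'(-1) = 60.
Gradient descent moves in the -E' direction, i.e. theta is decreasing.
The nearest critical point in that direction is theta = -3, where E'' = 42 > 0 (a local minimum). The iterate converges there.

-3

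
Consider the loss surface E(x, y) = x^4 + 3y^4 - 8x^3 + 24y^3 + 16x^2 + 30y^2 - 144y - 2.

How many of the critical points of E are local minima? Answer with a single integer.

4

E separates as a function of x plus a function of y, so ∇E=0 decouples.
∂E/∂x = 4x(x - 4)(x - 2) = 0 at x ∈ {0, 2, 4}; ∂E/∂y = 12(y - 1)(y + 3)(y + 4) = 0 at y ∈ {-4, -3, 1}.
The Hessian is diagonal: diag(E_xx, E_yy). Second derivatives: E_xx(0)=32, E_xx(2)=-16, E_xx(4)=32; E_yy(-4)=60, E_yy(-3)=-48, E_yy(1)=240.
Local minima occur where both diagonal entries positive: (0, -4), (0, 1), (4, -4), (4, 1). Count: 4.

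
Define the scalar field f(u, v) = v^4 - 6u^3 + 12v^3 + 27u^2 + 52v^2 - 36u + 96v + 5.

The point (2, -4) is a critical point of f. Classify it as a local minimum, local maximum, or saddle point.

saddle point

The mixed partial ∂²f/∂u∂v is 0, so the Hessian at any point is diag(f_uu, f_vv) = diag(18(-2u + 3), 4(3v^2 + 18v + 26)).
At (2, -4): H = diag(-18, 8).
The eigenvalues have opposite signs, so H is indefinite: a saddle point.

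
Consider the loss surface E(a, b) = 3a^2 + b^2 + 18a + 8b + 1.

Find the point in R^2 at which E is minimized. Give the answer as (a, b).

E(a,b) separates as P(a) + Q(b) + 1, so its minimum is min P + min Q + 1.
P'(a) = 6a + 18 vanishes at a ∈ {-3}; Q'(b) = 2b + 8 vanishes at b ∈ {-4}.
Local minima of P (where P''>0): P(-3)=-27. Local minima of Q: Q(-4)=-16.
So the global minimum of E is P(-3) + Q(-4) + 1 = -27 − 16 + 1 = -42, attained at (-3, -4).

(-3, -4)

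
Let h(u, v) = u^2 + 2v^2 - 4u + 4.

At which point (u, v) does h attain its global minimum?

(2, 0)

h(u,v) separates as P(u) + Q(v) + 4, so its minimum is min P + min Q + 4.
P'(u) = 2u - 4 vanishes at u ∈ {2}; Q'(v) = 4v vanishes at v ∈ {0}.
Local minima of P (where P''>0): P(2)=-4. Local minima of Q: Q(0)=0.
So the global minimum of h is P(2) + Q(0) + 4 = -4 + 0 + 4 = 0, attained at (2, 0).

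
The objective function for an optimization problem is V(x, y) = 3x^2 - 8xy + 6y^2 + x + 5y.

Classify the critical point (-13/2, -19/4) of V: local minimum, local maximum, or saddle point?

local minimum

The Hessian of V is constant: H = [[6, -8], [-8, 12]].
det(H) = 6·12 − (-8)² = 8.
det(H) > 0 and tr(H) = 18 > 0, so H is positive definite and the point is a local minimum.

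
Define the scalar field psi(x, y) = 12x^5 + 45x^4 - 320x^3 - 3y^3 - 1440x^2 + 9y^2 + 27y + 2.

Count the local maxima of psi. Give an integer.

2

psi separates as a function of x plus a function of y, so ∇psi=0 decouples.
∂psi/∂x = 60x(x - 4)(x + 3)(x + 4) = 0 at x ∈ {-4, -3, 0, 4}; ∂psi/∂y = -9(y - 3)(y + 1) = 0 at y ∈ {-1, 3}.
The Hessian is diagonal: diag(psi_xx, psi_yy). Second derivatives: psi_xx(-4)=-1920, psi_xx(-3)=1260, psi_xx(0)=-2880, psi_xx(4)=13440; psi_yy(-1)=36, psi_yy(3)=-36.
Local maxima occur where both diagonal entries negative: (-4, 3), (0, 3). Count: 2.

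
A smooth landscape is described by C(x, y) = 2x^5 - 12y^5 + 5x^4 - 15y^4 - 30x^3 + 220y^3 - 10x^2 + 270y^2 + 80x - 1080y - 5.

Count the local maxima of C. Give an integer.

C separates as a function of x plus a function of y, so ∇C=0 decouples.
∂C/∂x = 10(x - 2)(x - 1)(x + 1)(x + 4) = 0 at x ∈ {-4, -1, 1, 2}; ∂C/∂y = -60(y - 3)(y - 1)(y + 2)(y + 3) = 0 at y ∈ {-3, -2, 1, 3}.
The Hessian is diagonal: diag(C_xx, C_yy). Second derivatives: C_xx(-4)=-900, C_xx(-1)=180, C_xx(1)=-100, C_xx(2)=180; C_yy(-3)=1440, C_yy(-2)=-900, C_yy(1)=1440, C_yy(3)=-3600.
Local maxima occur where both diagonal entries negative: (-4, -2), (-4, 3), (1, -2), (1, 3). Count: 4.

4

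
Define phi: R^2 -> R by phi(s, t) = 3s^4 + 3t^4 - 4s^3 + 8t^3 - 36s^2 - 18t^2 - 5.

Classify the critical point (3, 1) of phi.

The mixed partial ∂²phi/∂s∂t is 0, so the Hessian at any point is diag(phi_ss, phi_tt) = diag(12(3s^2 - 2s - 6), 12(3t^2 + 4t - 3)).
At (3, 1): H = diag(180, 48).
Both eigenvalues are positive, so H is positive definite: a local minimum.

local minimum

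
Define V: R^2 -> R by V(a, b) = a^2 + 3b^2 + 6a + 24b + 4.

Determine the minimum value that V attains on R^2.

-53

V(a,b) separates as P(a) + Q(b) + 4, so its minimum is min P + min Q + 4.
P'(a) = 2a + 6 vanishes at a ∈ {-3}; Q'(b) = 6b + 24 vanishes at b ∈ {-4}.
Local minima of P (where P''>0): P(-3)=-9. Local minima of Q: Q(-4)=-48.
So the global minimum of V is P(-3) + Q(-4) + 4 = -9 − 48 + 4 = -53, attained at (-3, -4).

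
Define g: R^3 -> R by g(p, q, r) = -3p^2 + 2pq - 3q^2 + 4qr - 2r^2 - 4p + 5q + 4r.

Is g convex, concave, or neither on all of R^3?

g is quadratic, so its Hessian is the constant matrix H = [[-6, 2, 0], [2, -6, 4], [0, 4, -4]].
Leading principal minors: -6, 32, -32.
Signs alternate −, +, − ⇒ H ≺ 0 ⇒ concave.

concave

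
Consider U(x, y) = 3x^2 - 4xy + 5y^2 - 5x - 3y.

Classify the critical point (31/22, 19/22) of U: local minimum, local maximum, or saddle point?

local minimum

The Hessian of U is constant: H = [[6, -4], [-4, 10]].
det(H) = 6·10 − (-4)² = 44.
det(H) > 0 and tr(H) = 16 > 0, so H is positive definite and the point is a local minimum.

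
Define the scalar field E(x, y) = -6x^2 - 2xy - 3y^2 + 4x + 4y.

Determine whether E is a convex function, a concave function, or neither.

concave

E is quadratic, so its Hessian is the constant matrix H = [[-12, -2], [-2, -6]].
det(H) = 68, tr(H) = -18.
det(H) > 0 and tr(H) < 0, so H is negative definite everywhere: concave.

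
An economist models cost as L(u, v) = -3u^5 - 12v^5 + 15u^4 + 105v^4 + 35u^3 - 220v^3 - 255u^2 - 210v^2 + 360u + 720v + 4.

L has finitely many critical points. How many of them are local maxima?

L separates as a function of u plus a function of v, so ∇L=0 decouples.
∂L/∂u = -15(u - 4)(u - 2)(u - 1)(u + 3) = 0 at u ∈ {-3, 1, 2, 4}; ∂L/∂v = -60(v - 4)(v - 3)(v - 1)(v + 1) = 0 at v ∈ {-1, 1, 3, 4}.
The Hessian is diagonal: diag(L_uu, L_vv). Second derivatives: L_uu(-3)=2100, L_uu(1)=-180, L_uu(2)=150, L_uu(4)=-630; L_vv(-1)=2400, L_vv(1)=-720, L_vv(3)=480, L_vv(4)=-900.
Local maxima occur where both diagonal entries negative: (1, 1), (1, 4), (4, 1), (4, 4). Count: 4.

4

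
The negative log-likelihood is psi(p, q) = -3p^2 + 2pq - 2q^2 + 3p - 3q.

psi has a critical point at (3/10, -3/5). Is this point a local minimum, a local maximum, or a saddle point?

local maximum

The Hessian of psi is constant: H = [[-6, 2], [2, -4]].
det(H) = (-6)·(-4) − 2² = 20.
det(H) > 0 and tr(H) = -10 < 0, so H is negative definite and the point is a local maximum.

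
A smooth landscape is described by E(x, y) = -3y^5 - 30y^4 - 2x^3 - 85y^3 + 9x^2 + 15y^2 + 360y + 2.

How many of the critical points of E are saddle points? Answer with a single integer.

E separates as a function of x plus a function of y, so ∇E=0 decouples.
∂E/∂x = -6x(x - 3) = 0 at x ∈ {0, 3}; ∂E/∂y = -15(y - 1)(y + 2)(y + 3)(y + 4) = 0 at y ∈ {-4, -3, -2, 1}.
The Hessian is diagonal: diag(E_xx, E_yy). Second derivatives: E_xx(0)=18, E_xx(3)=-18; E_yy(-4)=150, E_yy(-3)=-60, E_yy(-2)=90, E_yy(1)=-900.
Saddle points occur where the two diagonal entries have opposite signs: (0, -3), (0, 1), (3, -4), (3, -2). Count: 4.

4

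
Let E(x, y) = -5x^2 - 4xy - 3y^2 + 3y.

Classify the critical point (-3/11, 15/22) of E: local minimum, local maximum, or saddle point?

local maximum

The Hessian of E is constant: H = [[-10, -4], [-4, -6]].
det(H) = (-10)·(-6) − (-4)² = 44.
det(H) > 0 and tr(H) = -16 < 0, so H is negative definite and the point is a local maximum.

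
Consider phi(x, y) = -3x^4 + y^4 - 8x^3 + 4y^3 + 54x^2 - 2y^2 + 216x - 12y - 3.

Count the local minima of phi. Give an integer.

phi separates as a function of x plus a function of y, so ∇phi=0 decouples.
∂phi/∂x = -12(x - 3)(x + 2)(x + 3) = 0 at x ∈ {-3, -2, 3}; ∂phi/∂y = 4(y - 1)(y + 1)(y + 3) = 0 at y ∈ {-3, -1, 1}.
The Hessian is diagonal: diag(phi_xx, phi_yy). Second derivatives: phi_xx(-3)=-72, phi_xx(-2)=60, phi_xx(3)=-360; phi_yy(-3)=32, phi_yy(-1)=-16, phi_yy(1)=32.
Local minima occur where both diagonal entries positive: (-2, -3), (-2, 1). Count: 2.

2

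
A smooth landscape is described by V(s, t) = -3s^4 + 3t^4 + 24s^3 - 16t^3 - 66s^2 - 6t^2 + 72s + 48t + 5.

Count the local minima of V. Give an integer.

2

V separates as a function of s plus a function of t, so ∇V=0 decouples.
∂V/∂s = -12(s - 3)(s - 2)(s - 1) = 0 at s ∈ {1, 2, 3}; ∂V/∂t = 12(t - 4)(t - 1)(t + 1) = 0 at t ∈ {-1, 1, 4}.
The Hessian is diagonal: diag(V_ss, V_tt). Second derivatives: V_ss(1)=-24, V_ss(2)=12, V_ss(3)=-24; V_tt(-1)=120, V_tt(1)=-72, V_tt(4)=180.
Local minima occur where both diagonal entries positive: (2, -1), (2, 4). Count: 2.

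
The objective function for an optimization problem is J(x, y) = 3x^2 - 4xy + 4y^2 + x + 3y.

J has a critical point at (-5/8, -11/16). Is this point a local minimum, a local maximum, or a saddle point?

The Hessian of J is constant: H = [[6, -4], [-4, 8]].
det(H) = 6·8 − (-4)² = 32.
det(H) > 0 and tr(H) = 14 > 0, so H is positive definite and the point is a local minimum.

local minimum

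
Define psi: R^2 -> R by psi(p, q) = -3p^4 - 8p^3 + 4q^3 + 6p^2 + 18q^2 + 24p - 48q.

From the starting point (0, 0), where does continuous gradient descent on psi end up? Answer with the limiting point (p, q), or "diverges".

psi is separable, so gradient descent decouples: p follows -∂psi/∂p, q follows -∂psi/∂q.
∂psi/∂p = -12(p - 1)(p + 1)(p + 2); at p=0 this is 24, so p decreases.
∂psi/∂q = 12(q - 1)(q + 4); at q=0 this is -48, so q increases.
p converges to its nearest critical value -1 (a local min of the p-part); q converges to 1. The iterate converges to (-1, 1).

(-1, 1)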